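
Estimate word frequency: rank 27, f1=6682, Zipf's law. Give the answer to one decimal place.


Zipf's law: f(r) = f(1) / r
f(1) = 6682
f(27) = 6682 / 27
= 247.5 occurrences


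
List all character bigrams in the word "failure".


Word: "failure" (length 7)
Number of bigrams = 7 - 2 + 1 = 6
  Position 0: "fa"
  Position 1: "ai"
  Position 2: "il"
  Position 3: "lu"
  Position 4: "ur"
  Position 5: "re"
Bigrams = "fa", "ai", "il", "lu", "ur", "re"


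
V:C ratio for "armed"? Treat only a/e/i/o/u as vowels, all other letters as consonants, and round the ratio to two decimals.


Word: "armed"
Vowels (a,e,i,o,u): 2
Consonants: 3
Ratio = 2/3
= 0.67


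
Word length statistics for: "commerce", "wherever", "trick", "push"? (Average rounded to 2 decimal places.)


Lengths: "commerce"=8, "wherever"=8, "trick"=5, "push"=4
Sum = 25, Count = 4
Average = 25/4 = 6.25
= avg=6.25, min=4, max=8


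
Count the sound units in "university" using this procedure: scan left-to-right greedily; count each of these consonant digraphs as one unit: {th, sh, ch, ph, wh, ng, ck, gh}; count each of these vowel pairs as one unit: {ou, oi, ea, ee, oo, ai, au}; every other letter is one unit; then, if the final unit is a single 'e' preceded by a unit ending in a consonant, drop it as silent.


Word: "university" (10 letters)
Left-to-right scan:
  (1) 'u' (letter)
  (2) 'n' (letter)
  (3) 'i' (letter)
  (4) 'v' (letter)
  (5) 'e' (letter)
  (6) 'r' (letter)
  (7) 's' (letter)
  (8) 'i' (letter)
  (9) 't' (letter)
  (10) 'y' (letter)
Units from scan: 10
Sound units = 10 units


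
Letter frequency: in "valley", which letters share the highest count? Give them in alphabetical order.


Word: "valley"
Letter counts:
  'a': 1
  'e': 1
  'l': 2
  'v': 1
  'y': 1
Maximum count = 2
Most frequent = 'l' (2 times each)


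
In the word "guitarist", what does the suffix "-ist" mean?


Suffix: -ist
As in: guitarist -> guitar + -ist
Meaning = one who practices


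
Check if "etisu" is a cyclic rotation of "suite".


Word: "suite", Candidate: "etisu"
Method: check if candidate is substring of word+word
"suitesuite" contains "etisu"? No
Is rotation = No


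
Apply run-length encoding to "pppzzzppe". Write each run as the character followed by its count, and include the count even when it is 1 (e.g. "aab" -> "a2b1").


String: "pppzzzppe"
Scanning for consecutive runs:
  'p' x 3
  'z' x 3
  'p' x 2
  'e' x 1
RLE = "p3z3p2e1"


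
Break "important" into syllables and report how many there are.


Word: "important"
Syllable breakdown: im / por / tant
Counting: 3 parts
= 3 syllables


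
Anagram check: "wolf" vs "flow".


Word 1: "wolf" → sorted: flow
Word 2: "flow" → sorted: flow
Same letters? flow == flow
Anagram = Yes


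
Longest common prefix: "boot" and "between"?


Word 1: "boot"
Word 2: "between"
Comparing from start:
  Pos 0: 'b' == 'b'
  Pos 1: 'o' != 'e' (stop)
LCP = "b" (length 1)


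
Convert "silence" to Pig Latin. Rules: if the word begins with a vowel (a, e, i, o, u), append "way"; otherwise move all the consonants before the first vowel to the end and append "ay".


Word: "silence"
Starts with consonant(s) → move to end, add 'ay'
Consonant cluster: "s"
Pig Latin = "ilencesay"


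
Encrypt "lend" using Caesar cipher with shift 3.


Word: "lend"
Shift: 3
Each letter → (letter + shift) mod 26:
  'l' (11) + 3 = 14 → 'o'
  'e' (4) + 3 = 7 → 'h'
  'n' (13) + 3 = 16 → 'q'
  'd' (3) + 3 = 6 → 'g'
Result = "ohqg"


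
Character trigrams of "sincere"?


Word: "sincere" (length 7)
Number of trigrams = 7 - 3 + 1 = 5
  Position 0: "sin"
  Position 1: "inc"
  Position 2: "nce"
  Position 3: "cer"
  Position 4: "ere"
Trigrams = "sin", "inc", "nce", "cer", "ere"


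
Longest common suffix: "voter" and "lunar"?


Word 1: "voter"
Word 2: "lunar"
Comparing from end:
  Pos -1: 'r' == 'r'
  Pos -2: 'e' != 'a' (stop)
LCS = "r" (length 1)


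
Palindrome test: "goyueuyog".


Word: "goyueuyog"
Reversed: "goyueuyog"
Forward == Backward? goyueuyog == goyueuyog
Palindrome = Yes


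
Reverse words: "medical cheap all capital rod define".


Original: "medical cheap all capital rod define"
Words (1..n): medical | cheap | all | capital | rod | define
Reversed (n..1): define | rod | capital | all | cheap | medical
Result = "define rod capital all cheap medical"


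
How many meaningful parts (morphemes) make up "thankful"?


Word: "thankful"
Morphemes: thank / -ful
Each morpheme carries meaning
= 2 morphemes


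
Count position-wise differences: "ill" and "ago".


Comparing character by character (same length = 3):
  Pos 0: 'i' vs 'a' !=
  Pos 1: 'l' vs 'g' !=
  Pos 2: 'l' vs 'o' !=
Hamming distance = 3


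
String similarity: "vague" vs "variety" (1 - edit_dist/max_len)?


Word 1: "vague" (length 5)
Word 2: "variety" (length 7)
One optimal edit sequence:
  1. keep 'v'
  2. keep 'a'
  3. substitute 'g' -> 'r'  (+1)
  4. substitute 'u' -> 'i'  (+1)
  5. keep 'e'
  6. insert 't'  (+1)
  7. insert 'y'  (+1)
Edit distance = 4
Max length = max(5, 7) = 7
Similarity = 1 - 4/7
= 0.4286


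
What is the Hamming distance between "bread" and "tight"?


Comparing character by character (same length = 5):
  Pos 0: 'b' vs 't' !=
  Pos 1: 'r' vs 'i' !=
  Pos 2: 'e' vs 'g' !=
  Pos 3: 'a' vs 'h' !=
  Pos 4: 'd' vs 't' !=
Hamming distance = 5


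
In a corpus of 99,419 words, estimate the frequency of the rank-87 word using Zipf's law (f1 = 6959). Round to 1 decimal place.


Zipf's law: f(r) = f(1) / r
f(1) = 6959
f(87) = 6959 / 87
= 80.0 occurrences


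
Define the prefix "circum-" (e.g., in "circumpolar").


Prefix: circum-
As in: circumpolar -> circum- + polar
Meaning = around


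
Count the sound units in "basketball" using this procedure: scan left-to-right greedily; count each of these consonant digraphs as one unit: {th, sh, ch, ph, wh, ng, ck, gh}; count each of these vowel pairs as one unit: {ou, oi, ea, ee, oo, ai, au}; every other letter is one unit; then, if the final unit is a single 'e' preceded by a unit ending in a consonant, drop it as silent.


Word: "basketball" (10 letters)
Left-to-right scan:
  1. 'b' (letter)
  2. 'a' (letter)
  3. 's' (letter)
  4. 'k' (letter)
  5. 'e' (letter)
  6. 't' (letter)
  7. 'b' (letter)
  8. 'a' (letter)
  9. 'l' (letter)
  10. 'l' (letter)
Units from scan: 10
Sound units = 10 units


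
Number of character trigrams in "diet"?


Word: "diet" (length 4)
Number of 3-grams = length - 3 + 1 = 4 - 3 + 1
= 2


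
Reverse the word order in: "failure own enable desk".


Original: "failure own enable desk"
Words (1..n): failure | own | enable | desk
Reversed (n..1): desk | enable | own | failure
Result = "desk enable own failure"


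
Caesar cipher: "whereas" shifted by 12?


Word: "whereas"
Shift: 12
Each letter → (letter + shift) mod 26:
  'w' (22) + 12 = 8 → 'i'
  'h' (7) + 12 = 19 → 't'
  'e' (4) + 12 = 16 → 'q'
  'r' (17) + 12 = 3 → 'd'
  'e' (4) + 12 = 16 → 'q'
  'a' (0) + 12 = 12 → 'm'
  's' (18) + 12 = 4 → 'e'
Result = "itqdqme"


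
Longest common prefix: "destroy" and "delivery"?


Word 1: "destroy"
Word 2: "delivery"
Comparing from start:
  Pos 0: 'd' == 'd'
  Pos 1: 'e' == 'e'
  Pos 2: 's' != 'l' (stop)
LCP = "de" (length 2)


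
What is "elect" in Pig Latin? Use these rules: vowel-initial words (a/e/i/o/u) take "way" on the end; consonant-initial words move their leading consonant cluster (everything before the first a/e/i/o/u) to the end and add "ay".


Word: "elect"
Starts with vowel → add 'way'
Pig Latin = "electway"


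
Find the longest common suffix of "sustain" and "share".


Word 1: "sustain"
Word 2: "share"
Comparing from end:
  Pos -1: 'n' != 'e' (stop)
LCS = "" (length 0)


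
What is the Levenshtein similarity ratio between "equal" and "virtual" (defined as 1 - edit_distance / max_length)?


Word 1: "equal" (length 5)
Word 2: "virtual" (length 7)
One optimal edit sequence:
  1. insert 'v'  (+1)
  2. insert 'i'  (+1)
  3. substitute 'e' -> 'r'  (+1)
  4. substitute 'q' -> 't'  (+1)
  5. keep 'u'
  6. keep 'a'
  7. keep 'l'
Edit distance = 4
Max length = max(5, 7) = 7
Similarity = 1 - 4/7
= 0.4286


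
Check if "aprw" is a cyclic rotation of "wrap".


Word: "wrap", Candidate: "aprw"
Method: check if candidate is substring of word+word
"wrapwrap" contains "aprw"? No
Is rotation = No


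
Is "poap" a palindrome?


Word: "poap"
Reversed: "paop"
Forward == Backward? poap != paop
Palindrome = No


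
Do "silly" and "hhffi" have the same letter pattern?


Pattern of "silly": [0, 1, 2, 2, 3]
Pattern of "hhffi": [0, 0, 1, 1, 2]
Patterns do not match
Same pattern = No


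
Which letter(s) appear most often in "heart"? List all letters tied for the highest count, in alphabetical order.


Word: "heart"
Letter counts:
  'a': 1
  'e': 1
  'h': 1
  'r': 1
  't': 1
Maximum count = 1
Most frequent = 'a', 'e', 'h', 'r', 't' (1 time each)


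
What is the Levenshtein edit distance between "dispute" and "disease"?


Word 1: "dispute" (length 7)
Word 2: "disease" (length 7)
One optimal edit sequence (insert/delete/substitute each cost 1):
  1. keep 'd'
  2. keep 'i'
  3. keep 's'
  4. substitute 'p' -> 'e'  (+1)
  5. substitute 'u' -> 'a'  (+1)
  6. substitute 't' -> 's'  (+1)
  7. keep 'e'
Total edit operations: 3
Edit distance = 3


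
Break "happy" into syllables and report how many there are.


Word: "happy"
Syllable breakdown: hap | py
Counting: 2 parts
= 2 syllables


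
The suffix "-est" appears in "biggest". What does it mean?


Suffix: -est
As in: biggest -> big + -est, with a spelling change
Meaning = most


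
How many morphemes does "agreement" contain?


Word: "agreement"
Morphemes: agree | -ment
Each morpheme carries meaning
= 2 morphemes


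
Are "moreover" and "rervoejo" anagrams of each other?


Word 1: "moreover" → sorted: eemoorrv
Word 2: "rervoejo" → sorted: eejoorrv
Same letters? eemoorrv != eejoorrv
Anagram = No


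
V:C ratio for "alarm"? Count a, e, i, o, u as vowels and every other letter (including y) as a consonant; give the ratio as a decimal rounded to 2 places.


Word: "alarm"
Vowels (a,e,i,o,u): 2
Consonants: 3
Ratio = 2/3
= 0.67


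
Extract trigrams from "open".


Word: "open" (length 4)
Number of trigrams = 4 - 3 + 1 = 2
  Position 0: "ope"
  Position 1: "pen"
Trigrams = "ope", "pen"


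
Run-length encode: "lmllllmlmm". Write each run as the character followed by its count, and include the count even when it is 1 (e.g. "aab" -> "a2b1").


String: "lmllllmlmm"
Scanning for consecutive runs:
  'l' x 1
  'm' x 1
  'l' x 4
  'm' x 1
  'l' x 1
  'm' x 2
RLE = "l1m1l4m1l1m2"


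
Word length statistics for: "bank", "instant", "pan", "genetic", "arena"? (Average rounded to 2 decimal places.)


Lengths: "bank"=4, "instant"=7, "pan"=3, "genetic"=7, "arena"=5
Sum = 26, Count = 5
Average = 26/5 = 5.20
= avg=5.20, min=3, max=7


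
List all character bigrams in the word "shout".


Word: "shout" (length 5)
Number of bigrams = 5 - 2 + 1 = 4
  Position 0: "sh"
  Position 1: "ho"
  Position 2: "ou"
  Position 3: "ut"
Bigrams = "sh", "ho", "ou", "ut"


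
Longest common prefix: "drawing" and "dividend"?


Word 1: "drawing"
Word 2: "dividend"
Comparing from start:
  Pos 0: 'd' == 'd'
  Pos 1: 'r' != 'i' (stop)
LCP = "d" (length 1)


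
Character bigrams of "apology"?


Word: "apology" (length 7)
Number of bigrams = 7 - 2 + 1 = 6
  Position 0: "ap"
  Position 1: "po"
  Position 2: "ol"
  Position 3: "lo"
  Position 4: "og"
  Position 5: "gy"
Bigrams = "ap", "po", "ol", "lo", "og", "gy"


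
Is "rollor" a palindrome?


Word: "rollor"
Reversed: "rollor"
Forward == Backward? rollor == rollor
Palindrome = Yes


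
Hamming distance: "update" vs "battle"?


Comparing character by character (same length = 6):
  Pos 0: 'u' vs 'b' !=
  Pos 1: 'p' vs 'a' !=
  Pos 2: 'd' vs 't' !=
  Pos 3: 'a' vs 't' !=
  Pos 4: 't' vs 'l' !=
  Pos 5: 'e' vs 'e' =
Hamming distance = 5


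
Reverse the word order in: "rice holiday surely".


Original: "rice holiday surely"
Words (1..n): rice | holiday | surely
Reversed (n..1): surely | holiday | rice
Result = "surely holiday rice"


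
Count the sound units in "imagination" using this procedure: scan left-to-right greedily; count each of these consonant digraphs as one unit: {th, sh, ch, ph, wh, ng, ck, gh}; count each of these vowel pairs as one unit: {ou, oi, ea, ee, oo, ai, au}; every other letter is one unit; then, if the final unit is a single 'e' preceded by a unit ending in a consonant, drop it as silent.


Word: "imagination" (11 letters)
Left-to-right scan:
  [1] 'i' (letter)
  [2] 'm' (letter)
  [3] 'a' (letter)
  [4] 'g' (letter)
  [5] 'i' (letter)
  [6] 'n' (letter)
  [7] 'a' (letter)
  [8] 't' (letter)
  [9] 'i' (letter)
  [10] 'o' (letter)
  [11] 'n' (letter)
Units from scan: 11
Sound units = 11 units


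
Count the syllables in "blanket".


Word: "blanket"
Syllable breakdown: blan / ket
Counting: 2 parts
= 2 syllables


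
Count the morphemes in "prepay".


Word: "prepay"
Morphemes: pre- + pay
Each morpheme carries meaning
= 2 morphemes


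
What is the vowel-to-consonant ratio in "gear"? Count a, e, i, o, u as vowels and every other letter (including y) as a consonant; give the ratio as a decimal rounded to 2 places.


Word: "gear"
Vowels (a,e,i,o,u): 2
Consonants: 2
Ratio = 2/2
= 1.00


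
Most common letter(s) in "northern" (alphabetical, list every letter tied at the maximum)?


Word: "northern"
Letter counts:
  'e': 1
  'h': 1
  'n': 2
  'o': 1
  'r': 2
  't': 1
Maximum count = 2
Most frequent = 'n', 'r' (2 times each)


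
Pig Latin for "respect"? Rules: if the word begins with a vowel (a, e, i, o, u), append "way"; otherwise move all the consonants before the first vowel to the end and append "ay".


Word: "respect"
Starts with consonant(s) → move to end, add 'ay'
Consonant cluster: "r"
Pig Latin = "espectray"


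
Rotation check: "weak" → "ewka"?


Word: "weak", Candidate: "ewka"
Method: check if candidate is substring of word+word
"weakweak" contains "ewka"? No
Is rotation = No


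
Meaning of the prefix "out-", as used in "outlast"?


Prefix: out-
Example: outlast (out- + last)
Meaning = surpass


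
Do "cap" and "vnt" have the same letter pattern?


Pattern of "cap": [0, 1, 2]
Pattern of "vnt": [0, 1, 2]
Patterns match
Same pattern = Yes


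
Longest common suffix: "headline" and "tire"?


Word 1: "headline"
Word 2: "tire"
Comparing from end:
  Pos -1: 'e' == 'e'
  Pos -2: 'n' != 'r' (stop)
LCS = "e" (length 1)


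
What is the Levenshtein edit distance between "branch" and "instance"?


Word 1: "branch" (length 6)
Word 2: "instance" (length 8)
One optimal edit sequence (insert/delete/substitute each cost 1):
  1. insert 'i'  (+1)
  2. insert 'n'  (+1)
  3. substitute 'b' -> 's'  (+1)
  4. substitute 'r' -> 't'  (+1)
  5. keep 'a'
  6. keep 'n'
  7. keep 'c'
  8. substitute 'h' -> 'e'  (+1)
Total edit operations: 5
Edit distance = 5


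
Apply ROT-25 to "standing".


Word: "standing"
Shift: 25
Each letter → (letter + shift) mod 26:
  's' (18) + 25 = 17 → 'r'
  't' (19) + 25 = 18 → 's'
  'a' (0) + 25 = 25 → 'z'
  'n' (13) + 25 = 12 → 'm'
  'd' (3) + 25 = 2 → 'c'
  'i' (8) + 25 = 7 → 'h'
  'n' (13) + 25 = 12 → 'm'
  'g' (6) + 25 = 5 → 'f'
Result = "rszmchmf"


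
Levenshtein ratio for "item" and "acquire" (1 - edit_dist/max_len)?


Word 1: "item" (length 4)
Word 2: "acquire" (length 7)
One optimal edit sequence:
  1. insert 'a'  (+1)
  2. insert 'c'  (+1)
  3. insert 'q'  (+1)
  4. insert 'u'  (+1)
  5. keep 'i'
  6. substitute 't' -> 'r'  (+1)
  7. keep 'e'
  8. delete 'm'  (+1)
Edit distance = 6
Max length = max(4, 7) = 7
Similarity = 1 - 6/7
= 0.1429


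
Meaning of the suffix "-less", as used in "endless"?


Suffix: -less
Example: endless = end + -less
Meaning = without


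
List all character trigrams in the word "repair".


Word: "repair" (length 6)
Number of trigrams = 6 - 3 + 1 = 4
  Position 0: "rep"
  Position 1: "epa"
  Position 2: "pai"
  Position 3: "air"
Trigrams = "rep", "epa", "pai", "air"


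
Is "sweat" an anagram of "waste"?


Word 1: "waste" → sorted: aestw
Word 2: "sweat" → sorted: aestw
Same letters? aestw == aestw
Anagram = Yes


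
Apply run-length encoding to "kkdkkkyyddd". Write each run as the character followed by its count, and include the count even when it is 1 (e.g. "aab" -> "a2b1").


String: "kkdkkkyyddd"
Scanning for consecutive runs:
  'k' x 2
  'd' x 1
  'k' x 3
  'y' x 2
  'd' x 3
RLE = "k2d1k3y2d3"


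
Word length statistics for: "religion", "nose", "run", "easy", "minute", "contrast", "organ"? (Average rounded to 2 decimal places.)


Lengths: "religion"=8, "nose"=4, "run"=3, "easy"=4, "minute"=6, "contrast"=8, "organ"=5
Sum = 38, Count = 7
Average = 38/7 = 5.43
= avg=5.43, min=3, max=8


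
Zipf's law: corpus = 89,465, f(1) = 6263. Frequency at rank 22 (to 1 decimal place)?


Zipf's law: f(r) = f(1) / r
f(1) = 6263
f(22) = 6263 / 22
= 284.7 occurrences


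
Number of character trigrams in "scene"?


Word: "scene" (length 5)
Number of 3-grams = length - 3 + 1 = 5 - 3 + 1
= 3


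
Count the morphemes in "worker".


Word: "worker"
Morphemes: work | -er
Each morpheme carries meaning
= 2 morphemes


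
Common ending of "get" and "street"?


Word 1: "get"
Word 2: "street"
Comparing from end:
  Pos -1: 't' == 't'
  Pos -2: 'e' == 'e'
  Pos -3: 'g' != 'e' (stop)
LCS = "et" (length 2)


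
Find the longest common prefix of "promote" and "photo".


Word 1: "promote"
Word 2: "photo"
Comparing from start:
  Pos 0: 'p' == 'p'
  Pos 1: 'r' != 'h' (stop)
LCP = "p" (length 1)


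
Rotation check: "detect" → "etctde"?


Word: "detect", Candidate: "etctde"
Method: check if candidate is substring of word+word
"detectdetect" contains "etctde"? No
Is rotation = No


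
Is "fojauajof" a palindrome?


Word: "fojauajof"
Reversed: "fojauajof"
Forward == Backward? fojauajof == fojauajof
Palindrome = Yes


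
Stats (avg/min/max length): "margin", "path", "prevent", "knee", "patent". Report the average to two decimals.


Lengths: "margin"=6, "path"=4, "prevent"=7, "knee"=4, "patent"=6
Sum = 27, Count = 5
Average = 27/5 = 5.40
= avg=5.40, min=4, max=7


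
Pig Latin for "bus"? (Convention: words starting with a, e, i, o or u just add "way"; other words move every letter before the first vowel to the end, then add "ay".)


Word: "bus"
Starts with consonant(s) → move to end, add 'ay'
Consonant cluster: "b"
Pig Latin = "usbay"


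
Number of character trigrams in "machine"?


Word: "machine" (length 7)
Number of 3-grams = length - 3 + 1 = 7 - 3 + 1
= 5


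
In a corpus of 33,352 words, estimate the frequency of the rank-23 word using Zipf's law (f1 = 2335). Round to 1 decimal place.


Zipf's law: f(r) = f(1) / r
f(1) = 2335
f(23) = 2335 / 23
= 101.5 occurrences


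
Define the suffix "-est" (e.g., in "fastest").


Suffix: -est
Example: fastest (fast + -est)
Meaning = most


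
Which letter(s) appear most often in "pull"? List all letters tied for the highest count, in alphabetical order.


Word: "pull"
Letter counts:
  'l': 2
  'p': 1
  'u': 1
Maximum count = 2
Most frequent = 'l' (2 times each)


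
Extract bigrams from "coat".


Word: "coat" (length 4)
Number of bigrams = 4 - 2 + 1 = 3
  Position 0: "co"
  Position 1: "oa"
  Position 2: "at"
Bigrams = "co", "oa", "at"


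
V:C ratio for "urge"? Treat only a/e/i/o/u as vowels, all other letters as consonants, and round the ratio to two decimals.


Word: "urge"
Vowels (a,e,i,o,u): 2
Consonants: 2
Ratio = 2/2
= 1.00


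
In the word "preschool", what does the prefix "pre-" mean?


Prefix: pre-
Example: preschool (pre- + school)
Meaning = before


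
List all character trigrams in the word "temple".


Word: "temple" (length 6)
Number of trigrams = 6 - 3 + 1 = 4
  Position 0: "tem"
  Position 1: "emp"
  Position 2: "mpl"
  Position 3: "ple"
Trigrams = "tem", "emp", "mpl", "ple"


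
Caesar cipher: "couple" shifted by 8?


Word: "couple"
Shift: 8
Each letter → (letter + shift) mod 26:
  'c' (2) + 8 = 10 → 'k'
  'o' (14) + 8 = 22 → 'w'
  'u' (20) + 8 = 2 → 'c'
  'p' (15) + 8 = 23 → 'x'
  'l' (11) + 8 = 19 → 't'
  'e' (4) + 8 = 12 → 'm'
Result = "kwcxtm"


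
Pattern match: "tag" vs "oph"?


Pattern of "tag": [0, 1, 2]
Pattern of "oph": [0, 1, 2]
Patterns match
Same pattern = Yes


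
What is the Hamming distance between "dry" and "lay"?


Comparing character by character (same length = 3):
  Pos 0: 'd' vs 'l' !=
  Pos 1: 'r' vs 'a' !=
  Pos 2: 'y' vs 'y' =
Hamming distance = 2


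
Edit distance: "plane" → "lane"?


Word 1: "plane" (length 5)
Word 2: "lane" (length 4)
One optimal edit sequence (insert/delete/substitute each cost 1):
  1. delete 'p'  (+1)
  2. keep 'l'
  3. keep 'a'
  4. keep 'n'
  5. keep 'e'
Total edit operations: 1
Edit distance = 1


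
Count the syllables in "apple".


Word: "apple"
Syllable breakdown: ap | ple
Counting: 2 parts
= 2 syllables


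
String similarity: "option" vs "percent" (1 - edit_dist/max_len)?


Word 1: "option" (length 6)
Word 2: "percent" (length 7)
One optimal edit sequence:
  1. substitute 'o' -> 'p'  (+1)
  2. substitute 'p' -> 'e'  (+1)
  3. substitute 't' -> 'r'  (+1)
  4. substitute 'i' -> 'c'  (+1)
  5. substitute 'o' -> 'e'  (+1)
  6. keep 'n'
  7. insert 't'  (+1)
Edit distance = 6
Max length = max(6, 7) = 7
Similarity = 1 - 6/7
= 0.1429


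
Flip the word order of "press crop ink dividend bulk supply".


Original: "press crop ink dividend bulk supply"
Words (1..n): press | crop | ink | dividend | bulk | supply
Reversed (n..1): supply | bulk | dividend | ink | crop | press
Result = "supply bulk dividend ink crop press"


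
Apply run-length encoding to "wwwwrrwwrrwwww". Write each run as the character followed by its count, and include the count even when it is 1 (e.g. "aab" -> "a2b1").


String: "wwwwrrwwrrwwww"
Scanning for consecutive runs:
  'w' x 4
  'r' x 2
  'w' x 2
  'r' x 2
  'w' x 4
RLE = "w4r2w2r2w4"


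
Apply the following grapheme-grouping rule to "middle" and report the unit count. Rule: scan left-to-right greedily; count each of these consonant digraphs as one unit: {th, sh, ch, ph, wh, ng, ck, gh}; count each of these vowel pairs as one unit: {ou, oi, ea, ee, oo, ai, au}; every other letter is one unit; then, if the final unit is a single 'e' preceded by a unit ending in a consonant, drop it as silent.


Word: "middle" (6 letters)
Left-to-right scan:
  1. 'm' (letter)
  2. 'i' (letter)
  3. 'd' (letter)
  4. 'd' (letter)
  5. 'l' (letter)
  6. 'e' (letter)
Units from scan: 6
Final unit is 'e' after a consonant -> drop as silent (-1)
Sound units = 5 units


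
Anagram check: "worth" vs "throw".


Word 1: "worth" → sorted: hortw
Word 2: "throw" → sorted: hortw
Same letters? hortw == hortw
Anagram = Yes


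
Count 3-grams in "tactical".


Word: "tactical" (length 8)
Number of 3-grams = length - 3 + 1 = 8 - 3 + 1
= 6


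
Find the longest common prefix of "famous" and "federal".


Word 1: "famous"
Word 2: "federal"
Comparing from start:
  Pos 0: 'f' == 'f'
  Pos 1: 'a' != 'e' (stop)
LCP = "f" (length 1)


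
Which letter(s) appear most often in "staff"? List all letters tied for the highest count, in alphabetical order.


Word: "staff"
Letter counts:
  'a': 1
  'f': 2
  's': 1
  't': 1
Maximum count = 2
Most frequent = 'f' (2 times each)


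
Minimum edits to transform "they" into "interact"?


Word 1: "they" (length 4)
Word 2: "interact" (length 8)
One optimal edit sequence (insert/delete/substitute each cost 1):
  1. insert 'i'  (+1)
  2. insert 'n'  (+1)
  3. keep 't'
  4. insert 'e'  (+1)
  5. insert 'r'  (+1)
  6. substitute 'h' -> 'a'  (+1)
  7. substitute 'e' -> 'c'  (+1)
  8. substitute 'y' -> 't'  (+1)
Total edit operations: 7
Edit distance = 7


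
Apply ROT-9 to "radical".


Word: "radical"
Shift: 9
Each letter → (letter + shift) mod 26:
  'r' (17) + 9 = 0 → 'a'
  'a' (0) + 9 = 9 → 'j'
  'd' (3) + 9 = 12 → 'm'
  'i' (8) + 9 = 17 → 'r'
  'c' (2) + 9 = 11 → 'l'
  'a' (0) + 9 = 9 → 'j'
  'l' (11) + 9 = 20 → 'u'
Result = "ajmrlju"


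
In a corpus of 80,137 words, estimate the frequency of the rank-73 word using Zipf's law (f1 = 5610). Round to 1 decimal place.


Zipf's law: f(r) = f(1) / r
f(1) = 5610
f(73) = 5610 / 73
= 76.8 occurrences


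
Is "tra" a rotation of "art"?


Word: "art", Candidate: "tra"
Method: check if candidate is substring of word+word
"artart" contains "tra"? No
Is rotation = No


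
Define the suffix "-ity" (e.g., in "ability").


Suffix: -ity
Example: ability (able + -ity, with a spelling change)
Meaning = quality of


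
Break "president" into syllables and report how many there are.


Word: "president"
Syllable breakdown: pres-i-dent
Counting: 3 parts
= 3 syllables


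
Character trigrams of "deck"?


Word: "deck" (length 4)
Number of trigrams = 4 - 3 + 1 = 2
  Position 0: "dec"
  Position 1: "eck"
Trigrams = "dec", "eck"


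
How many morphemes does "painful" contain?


Word: "painful"
Morphemes: pain | -ful
Each morpheme carries meaning
= 2 morphemes


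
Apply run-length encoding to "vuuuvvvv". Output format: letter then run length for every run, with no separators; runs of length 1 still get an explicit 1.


String: "vuuuvvvv"
Scanning for consecutive runs:
  'v' x 1
  'u' x 3
  'v' x 4
RLE = "v1u3v4"


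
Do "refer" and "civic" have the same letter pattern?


Pattern of "refer": [0, 1, 2, 1, 0]
Pattern of "civic": [0, 1, 2, 1, 0]
Patterns match
Same pattern = Yes


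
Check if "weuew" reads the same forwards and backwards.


Word: "weuew"
Reversed: "weuew"
Forward == Backward? weuew == weuew
Palindrome = Yes


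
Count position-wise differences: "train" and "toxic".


Comparing character by character (same length = 5):
  Pos 0: 't' vs 't' =
  Pos 1: 'r' vs 'o' !=
  Pos 2: 'a' vs 'x' !=
  Pos 3: 'i' vs 'i' =
  Pos 4: 'n' vs 'c' !=
Hamming distance = 3


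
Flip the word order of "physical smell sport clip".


Original: "physical smell sport clip"
Words (1..n): physical | smell | sport | clip
Reversed (n..1): clip | sport | smell | physical
Result = "clip sport smell physical"


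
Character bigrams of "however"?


Word: "however" (length 7)
Number of bigrams = 7 - 2 + 1 = 6
  Position 0: "ho"
  Position 1: "ow"
  Position 2: "we"
  Position 3: "ev"
  Position 4: "ve"
  Position 5: "er"
Bigrams = "ho", "ow", "we", "ev", "ve", "er"


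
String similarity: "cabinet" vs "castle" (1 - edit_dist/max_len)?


Word 1: "cabinet" (length 7)
Word 2: "castle" (length 6)
One optimal edit sequence:
  1. keep 'c'
  2. keep 'a'
  3. substitute 'b' -> 's'  (+1)
  4. substitute 'i' -> 't'  (+1)
  5. substitute 'n' -> 'l'  (+1)
  6. keep 'e'
  7. delete 't'  (+1)
Edit distance = 4
Max length = max(7, 6) = 7
Similarity = 1 - 4/7
= 0.4286


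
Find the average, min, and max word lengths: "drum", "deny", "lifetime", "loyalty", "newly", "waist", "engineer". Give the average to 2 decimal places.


Lengths: "drum"=4, "deny"=4, "lifetime"=8, "loyalty"=7, "newly"=5, "waist"=5, "engineer"=8
Sum = 41, Count = 7
Average = 41/7 = 5.86
= avg=5.86, min=4, max=8


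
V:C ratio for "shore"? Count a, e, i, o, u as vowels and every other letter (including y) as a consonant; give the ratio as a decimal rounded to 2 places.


Word: "shore"
Vowels (a,e,i,o,u): 2
Consonants: 3
Ratio = 2/3
= 0.67


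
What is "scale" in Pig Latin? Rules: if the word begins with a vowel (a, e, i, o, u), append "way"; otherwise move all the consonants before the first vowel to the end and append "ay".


Word: "scale"
Starts with consonant(s) → move to end, add 'ay'
Consonant cluster: "sc"
Pig Latin = "alescay"


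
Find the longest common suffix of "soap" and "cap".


Word 1: "soap"
Word 2: "cap"
Comparing from end:
  Pos -1: 'p' == 'p'
  Pos -2: 'a' == 'a'
  Pos -3: 'o' != 'c' (stop)
LCS = "ap" (length 2)


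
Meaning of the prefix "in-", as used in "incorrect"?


Prefix: in-
As in: incorrect -> in- + correct
Meaning = not / into


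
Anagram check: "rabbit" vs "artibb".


Word 1: "rabbit" → sorted: abbirt
Word 2: "artibb" → sorted: abbirt
Same letters? abbirt == abbirt
Anagram = Yes


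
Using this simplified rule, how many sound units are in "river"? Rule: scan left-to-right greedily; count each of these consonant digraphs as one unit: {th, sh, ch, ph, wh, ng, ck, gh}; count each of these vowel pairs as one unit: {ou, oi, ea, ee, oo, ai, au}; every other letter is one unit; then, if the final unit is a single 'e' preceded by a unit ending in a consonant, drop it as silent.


Word: "river" (5 letters)
Left-to-right scan:
  1. 'r' (letter)
  2. 'i' (letter)
  3. 'v' (letter)
  4. 'e' (letter)
  5. 'r' (letter)
Units from scan: 5
Sound units = 5 units


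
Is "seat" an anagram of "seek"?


Word 1: "seek" → sorted: eeks
Word 2: "seat" → sorted: aest
Same letters? eeks != aest
Anagram = No


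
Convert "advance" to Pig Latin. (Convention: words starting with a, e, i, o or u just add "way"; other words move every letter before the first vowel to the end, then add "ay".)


Word: "advance"
Starts with vowel → add 'way'
Pig Latin = "advanceway"


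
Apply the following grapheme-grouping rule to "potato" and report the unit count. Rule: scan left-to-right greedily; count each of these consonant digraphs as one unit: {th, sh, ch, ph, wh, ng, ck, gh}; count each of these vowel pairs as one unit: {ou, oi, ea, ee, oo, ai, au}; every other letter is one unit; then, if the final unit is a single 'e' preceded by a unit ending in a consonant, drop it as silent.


Word: "potato" (6 letters)
Left-to-right scan:
  [1] 'p' (letter)
  [2] 'o' (letter)
  [3] 't' (letter)
  [4] 'a' (letter)
  [5] 't' (letter)
  [6] 'o' (letter)
Units from scan: 6
Sound units = 6 units


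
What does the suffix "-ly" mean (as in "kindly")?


Suffix: -ly
Example: kindly = kind + -ly
Meaning = in a manner


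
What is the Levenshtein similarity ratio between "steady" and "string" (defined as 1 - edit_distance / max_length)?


Word 1: "steady" (length 6)
Word 2: "string" (length 6)
One optimal edit sequence:
  1. keep 's'
  2. keep 't'
  3. substitute 'e' -> 'r'  (+1)
  4. substitute 'a' -> 'i'  (+1)
  5. substitute 'd' -> 'n'  (+1)
  6. substitute 'y' -> 'g'  (+1)
Edit distance = 4
Max length = max(6, 6) = 6
Similarity = 1 - 4/6
= 0.3333


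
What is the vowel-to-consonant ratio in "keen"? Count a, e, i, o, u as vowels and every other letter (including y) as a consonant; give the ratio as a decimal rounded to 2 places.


Word: "keen"
Vowels (a,e,i,o,u): 2
Consonants: 2
Ratio = 2/2
= 1.00


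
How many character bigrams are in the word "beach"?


Word: "beach" (length 5)
Number of 2-grams = length - 2 + 1 = 5 - 2 + 1
= 4


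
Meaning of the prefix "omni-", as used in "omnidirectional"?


Prefix: omni-
Example: omnidirectional (omni- + directional)
Meaning = all


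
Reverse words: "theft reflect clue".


Original: "theft reflect clue"
Words (1..n): theft | reflect | clue
Reversed (n..1): clue | reflect | theft
Result = "clue reflect theft"


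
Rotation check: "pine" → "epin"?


Word: "pine", Candidate: "epin"
Method: check if candidate is substring of word+word
"pinepine" contains "epin"? Yes
Is rotation = Yes


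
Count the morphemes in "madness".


Word: "madness"
Morphemes: mad | -ness
Each morpheme carries meaning
= 2 morphemes


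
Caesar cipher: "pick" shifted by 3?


Word: "pick"
Shift: 3
Each letter → (letter + shift) mod 26:
  'p' (15) + 3 = 18 → 's'
  'i' (8) + 3 = 11 → 'l'
  'c' (2) + 3 = 5 → 'f'
  'k' (10) + 3 = 13 → 'n'
Result = "slfn"


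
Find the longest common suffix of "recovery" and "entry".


Word 1: "recovery"
Word 2: "entry"
Comparing from end:
  Pos -1: 'y' == 'y'
  Pos -2: 'r' == 'r'
  Pos -3: 'e' != 't' (stop)
LCS = "ry" (length 2)


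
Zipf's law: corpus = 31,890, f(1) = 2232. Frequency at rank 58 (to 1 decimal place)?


Zipf's law: f(r) = f(1) / r
f(1) = 2232
f(58) = 2232 / 58
= 38.5 occurrences


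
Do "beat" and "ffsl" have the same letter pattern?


Pattern of "beat": [0, 1, 2, 3]
Pattern of "ffsl": [0, 0, 1, 2]
Patterns do not match
Same pattern = No


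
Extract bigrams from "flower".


Word: "flower" (length 6)
Number of bigrams = 6 - 2 + 1 = 5
  Position 0: "fl"
  Position 1: "lo"
  Position 2: "ow"
  Position 3: "we"
  Position 4: "er"
Bigrams = "fl", "lo", "ow", "we", "er"


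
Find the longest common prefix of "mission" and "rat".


Word 1: "mission"
Word 2: "rat"
Comparing from start:
  Pos 0: 'm' != 'r' (stop)
LCP = "" (length 0)


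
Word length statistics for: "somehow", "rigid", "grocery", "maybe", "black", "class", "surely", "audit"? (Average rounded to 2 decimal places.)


Lengths: "somehow"=7, "rigid"=5, "grocery"=7, "maybe"=5, "black"=5, "class"=5, "surely"=6, "audit"=5
Sum = 45, Count = 8
Average = 45/8 = 5.63
= avg=5.63, min=5, max=7


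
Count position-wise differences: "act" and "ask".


Comparing character by character (same length = 3):
  Pos 0: 'a' vs 'a' =
  Pos 1: 'c' vs 's' !=
  Pos 2: 't' vs 'k' !=
Hamming distance = 2


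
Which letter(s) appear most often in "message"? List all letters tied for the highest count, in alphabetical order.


Word: "message"
Letter counts:
  'a': 1
  'e': 2
  'g': 1
  'm': 1
  's': 2
Maximum count = 2
Most frequent = 'e', 's' (2 times each)


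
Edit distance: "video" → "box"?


Word 1: "video" (length 5)
Word 2: "box" (length 3)
One optimal edit sequence (insert/delete/substitute each cost 1):
  1. delete 'v'  (+1)
  2. delete 'i'  (+1)
  3. substitute 'd' -> 'b'  (+1)
  4. substitute 'e' -> 'o'  (+1)
  5. substitute 'o' -> 'x'  (+1)
Total edit operations: 5
Edit distance = 5


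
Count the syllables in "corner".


Word: "corner"
Syllable breakdown: cor | ner
Counting: 2 parts
= 2 syllables


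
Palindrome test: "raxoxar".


Word: "raxoxar"
Reversed: "raxoxar"
Forward == Backward? raxoxar == raxoxar
Palindrome = Yes


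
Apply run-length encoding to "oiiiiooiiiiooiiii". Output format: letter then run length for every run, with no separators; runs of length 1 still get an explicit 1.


String: "oiiiiooiiiiooiiii"
Scanning for consecutive runs:
  'o' x 1
  'i' x 4
  'o' x 2
  'i' x 4
  'o' x 2
  'i' x 4
RLE = "o1i4o2i4o2i4"


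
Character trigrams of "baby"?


Word: "baby" (length 4)
Number of trigrams = 4 - 3 + 1 = 2
  Position 0: "bab"
  Position 1: "aby"
Trigrams = "bab", "aby"


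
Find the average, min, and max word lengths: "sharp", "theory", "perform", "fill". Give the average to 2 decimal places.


Lengths: "sharp"=5, "theory"=6, "perform"=7, "fill"=4
Sum = 22, Count = 4
Average = 22/4 = 5.50
= avg=5.50, min=4, max=7


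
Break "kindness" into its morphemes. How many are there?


Word: "kindness"
Morphemes: kind + -ness
Each morpheme carries meaning
= 2 morphemes


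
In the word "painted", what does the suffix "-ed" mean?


Suffix: -ed
As in: painted -> paint + -ed
Meaning = past tense


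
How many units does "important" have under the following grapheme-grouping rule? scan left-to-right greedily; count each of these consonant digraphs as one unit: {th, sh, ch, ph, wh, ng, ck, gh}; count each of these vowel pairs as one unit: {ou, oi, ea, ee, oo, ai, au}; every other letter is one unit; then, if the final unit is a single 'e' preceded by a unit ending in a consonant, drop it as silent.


Word: "important" (9 letters)
Left-to-right scan:
  [1] 'i' (letter)
  [2] 'm' (letter)
  [3] 'p' (letter)
  [4] 'o' (letter)
  [5] 'r' (letter)
  [6] 't' (letter)
  [7] 'a' (letter)
  [8] 'n' (letter)
  [9] 't' (letter)
Units from scan: 9
Sound units = 9 units


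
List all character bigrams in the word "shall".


Word: "shall" (length 5)
Number of bigrams = 5 - 2 + 1 = 4
  Position 0: "sh"
  Position 1: "ha"
  Position 2: "al"
  Position 3: "ll"
Bigrams = "sh", "ha", "al", "ll"


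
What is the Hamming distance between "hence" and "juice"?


Comparing character by character (same length = 5):
  Pos 0: 'h' vs 'j' !=
  Pos 1: 'e' vs 'u' !=
  Pos 2: 'n' vs 'i' !=
  Pos 3: 'c' vs 'c' =
  Pos 4: 'e' vs 'e' =
Hamming distance = 3


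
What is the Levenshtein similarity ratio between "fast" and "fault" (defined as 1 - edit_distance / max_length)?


Word 1: "fast" (length 4)
Word 2: "fault" (length 5)
One optimal edit sequence:
  1. keep 'f'
  2. keep 'a'
  3. insert 'u'  (+1)
  4. substitute 's' -> 'l'  (+1)
  5. keep 't'
Edit distance = 2
Max length = max(4, 5) = 5
Similarity = 1 - 2/5
= 0.6000


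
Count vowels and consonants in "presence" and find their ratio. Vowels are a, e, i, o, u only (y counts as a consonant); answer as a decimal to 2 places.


Word: "presence"
Vowels (a,e,i,o,u): 3
Consonants: 5
Ratio = 3/5
= 0.60


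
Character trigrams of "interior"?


Word: "interior" (length 8)
Number of trigrams = 8 - 3 + 1 = 6
  Position 0: "int"
  Position 1: "nte"
  Position 2: "ter"
  Position 3: "eri"
  Position 4: "rio"
  Position 5: "ior"
Trigrams = "int", "nte", "ter", "eri", "rio", "ior"


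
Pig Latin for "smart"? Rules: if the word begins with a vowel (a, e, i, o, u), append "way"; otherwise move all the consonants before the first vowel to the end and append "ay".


Word: "smart"
Starts with consonant(s) → move to end, add 'ay'
Consonant cluster: "sm"
Pig Latin = "artsmay"


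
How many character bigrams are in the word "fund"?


Word: "fund" (length 4)
Number of 2-grams = length - 2 + 1 = 4 - 2 + 1
= 3


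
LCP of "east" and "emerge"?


Word 1: "east"
Word 2: "emerge"
Comparing from start:
  Pos 0: 'e' == 'e'
  Pos 1: 'a' != 'm' (stop)
LCP = "e" (length 1)


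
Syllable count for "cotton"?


Word: "cotton"
Syllable breakdown: cot | ton
Counting: 2 parts
= 2 syllables


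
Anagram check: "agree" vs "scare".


Word 1: "agree" → sorted: aeegr
Word 2: "scare" → sorted: acers
Same letters? aeegr != acers
Anagram = No


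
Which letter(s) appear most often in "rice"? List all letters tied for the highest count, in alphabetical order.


Word: "rice"
Letter counts:
  'c': 1
  'e': 1
  'i': 1
  'r': 1
Maximum count = 1
Most frequent = 'c', 'e', 'i', 'r' (1 time each)


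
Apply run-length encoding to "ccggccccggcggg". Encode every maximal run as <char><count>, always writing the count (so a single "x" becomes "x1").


String: "ccggccccggcggg"
Scanning for consecutive runs:
  'c' x 2
  'g' x 2
  'c' x 4
  'g' x 2
  'c' x 1
  'g' x 3
RLE = "c2g2c4g2c1g3"


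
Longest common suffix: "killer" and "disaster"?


Word 1: "killer"
Word 2: "disaster"
Comparing from end:
  Pos -1: 'r' == 'r'
  Pos -2: 'e' == 'e'
  Pos -3: 'l' != 't' (stop)
LCS = "er" (length 2)


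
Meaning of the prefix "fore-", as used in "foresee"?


Prefix: fore-
As in: foresee -> fore- + see
Meaning = before


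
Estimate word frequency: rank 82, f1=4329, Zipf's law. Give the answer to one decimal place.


Zipf's law: f(r) = f(1) / r
f(1) = 4329
f(82) = 4329 / 82
= 52.8 occurrences


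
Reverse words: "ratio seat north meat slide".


Original: "ratio seat north meat slide"
Words (1..n): ratio | seat | north | meat | slide
Reversed (n..1): slide | meat | north | seat | ratio
Result = "slide meat north seat ratio"


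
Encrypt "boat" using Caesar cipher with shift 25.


Word: "boat"
Shift: 25
Each letter → (letter + shift) mod 26:
  'b' (1) + 25 = 0 → 'a'
  'o' (14) + 25 = 13 → 'n'
  'a' (0) + 25 = 25 → 'z'
  't' (19) + 25 = 18 → 's'
Result = "anzs"
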